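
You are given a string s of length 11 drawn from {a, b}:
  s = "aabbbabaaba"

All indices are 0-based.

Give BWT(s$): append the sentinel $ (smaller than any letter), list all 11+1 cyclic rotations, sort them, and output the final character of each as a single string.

abb$abaaabba

rank  rotation      last
    0  $aabbbabaaba  a
    1  a$aabbbabaab  b
    2  aaba$aabbbab  b
    3  aabbbabaaba$  $
    4  aba$aabbbaba  a
    5  abaaba$aabbb  b
    6  abbbabaaba$a  a
    7  ba$aabbbabaa  a
    8  baaba$aabbba  a
    9  babaaba$aabb  b
   10  bbabaaba$aab  b
   11  bbbabaaba$aa  a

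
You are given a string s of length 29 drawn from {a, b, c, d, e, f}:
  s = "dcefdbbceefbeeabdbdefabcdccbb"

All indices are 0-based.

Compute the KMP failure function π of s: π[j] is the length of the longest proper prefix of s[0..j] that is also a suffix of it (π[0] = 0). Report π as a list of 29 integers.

π[0] = 0
j=1 s[j]='c': π[1]=0 (border '')
j=2 s[j]='e': π[2]=0 (border '')
j=3 s[j]='f': π[3]=0 (border '')
j=4 s[j]='d': π[4]=1 (border 'd')
j=5 s[j]='b': k: 1→0; π[5]=0 (border '')
j=6 s[j]='b': π[6]=0 (border '')
j=7 s[j]='c': π[7]=0 (border '')
j=8 s[j]='e': π[8]=0 (border '')
j=9 s[j]='e': π[9]=0 (border '')
j=10 s[j]='f': π[10]=0 (border '')
j=11 s[j]='b': π[11]=0 (border '')
j=12 s[j]='e': π[12]=0 (border '')
j=13 s[j]='e': π[13]=0 (border '')
j=14 s[j]='a': π[14]=0 (border '')
j=15 s[j]='b': π[15]=0 (border '')
j=16 s[j]='d': π[16]=1 (border 'd')
j=17 s[j]='b': k: 1→0; π[17]=0 (border '')
j=18 s[j]='d': π[18]=1 (border 'd')
j=19 s[j]='e': k: 1→0; π[19]=0 (border '')
j=20 s[j]='f': π[20]=0 (border '')
j=21 s[j]='a': π[21]=0 (border '')
j=22 s[j]='b': π[22]=0 (border '')
j=23 s[j]='c': π[23]=0 (border '')
j=24 s[j]='d': π[24]=1 (border 'd')
j=25 s[j]='c': π[25]=2 (border 'dc')
j=26 s[j]='c': k: 2→0; π[26]=0 (border '')
j=27 s[j]='b': π[27]=0 (border '')
j=28 s[j]='b': π[28]=0 (border '')

[0, 0, 0, 0, 1, 0, 0, 0, 0, 0, 0, 0, 0, 0, 0, 0, 1, 0, 1, 0, 0, 0, 0, 0, 1, 2, 0, 0, 0]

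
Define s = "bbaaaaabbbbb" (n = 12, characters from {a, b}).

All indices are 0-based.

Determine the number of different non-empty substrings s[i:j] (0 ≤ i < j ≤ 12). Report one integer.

55

rank→(start, suffix):
  0 → (2, 'aaaaabbbbb')
  1 → (3, 'aaaabbbbb')
  2 → (4, 'aaabbbbb')
  3 → (5, 'aabbbbb')
  4 → (6, 'abbbbb')
  5 → (11, 'b')
  6 → (1, 'baaaaabbbbb')
  7 → (10, 'bb')
  8 → (0, 'bbaaaaabbbbb')
  9 → (9, 'bbb')
  10 → (8, 'bbbb')
  11 → (7, 'bbbbb')

SA = [2, 3, 4, 5, 6, 11, 1, 10, 0, 9, 8, 7]
i: (SA[i-1],SA[i]) lcp shared
  1: (2,3) 4 'aaaa'
  2: (3,4) 3 'aaa'
  3: (4,5) 2 'aa'
  4: (5,6) 1 'a'
  5: (6,11) 0 ''
  6: (11,1) 1 'b'
  7: (1,10) 1 'b'
  8: (10,0) 2 'bb'
  9: (0,9) 2 'bb'
  10: (9,8) 3 'bbb'
  11: (8,7) 4 'bbbb'

n(n+1)/2 = 12·13/2 = 78
Σ LCP = 0 + 4 + 3 + 2 + 1 + 0 + 1 + 1 + 2 + 2 + 3 + 4 = 23
distinct = 78 − 23 = 55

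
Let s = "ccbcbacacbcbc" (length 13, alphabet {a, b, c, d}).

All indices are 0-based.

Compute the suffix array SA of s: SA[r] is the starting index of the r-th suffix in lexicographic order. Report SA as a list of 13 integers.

sorted suffixes:
  #0 SA[0]=5  'acacbcbc'
  #1 SA[1]=7  'acbcbc'
  #2 SA[2]=4  'bacacbcbc'
  #3 SA[3]=11  'bc'
  #4 SA[4]=2  'bcbacacbcbc'
  #5 SA[5]=9  'bcbc'
  #6 SA[6]=12  'c'
  #7 SA[7]=6  'cacbcbc'
  #8 SA[8]=3  'cbacacbcbc'
  #9 SA[9]=10  'cbc'
  #10 SA[10]=1  'cbcbacacbcbc'
  #11 SA[11]=8  'cbcbc'
  #12 SA[12]=0  'ccbcbacacbcbc'

[5, 7, 4, 11, 2, 9, 12, 6, 3, 10, 1, 8, 0]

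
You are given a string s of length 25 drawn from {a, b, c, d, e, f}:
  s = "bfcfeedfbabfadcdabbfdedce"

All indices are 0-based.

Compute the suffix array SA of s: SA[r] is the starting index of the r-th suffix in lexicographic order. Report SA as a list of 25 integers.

[16, 9, 12, 8, 17, 10, 0, 18, 14, 23, 2, 15, 13, 22, 20, 6, 24, 21, 5, 4, 11, 7, 1, 19, 3]

rank→(start, suffix):
  0 → (16, 'abbfdedce')
  1 → (9, 'abfadcdabbfdedce')
  2 → (12, 'adcdabbfdedce')
  3 → (8, 'babfadcdabbfdedce')
  4 → (17, 'bbfdedce')
  5 → (10, 'bfadcdabbfdedce')
  6 → (0, 'bfcfeedfbabfadcdabbfdedce')
  7 → (18, 'bfdedce')
  8 → (14, 'cdabbfdedce')
  9 → (23, 'ce')
  10 → (2, 'cfeedfbabfadcdabbfdedce')
  11 → (15, 'dabbfdedce')
  12 → (13, 'dcdabbfdedce')
  13 → (22, 'dce')
  14 → (20, 'dedce')
  15 → (6, 'dfbabfadcdabbfdedce')
  16 → (24, 'e')
  17 → (21, 'edce')
  18 → (5, 'edfbabfadcdabbfdedce')
  19 → (4, 'eedfbabfadcdabbfdedce')
  20 → (11, 'fadcdabbfdedce')
  21 → (7, 'fbabfadcdabbfdedce')
  22 → (1, 'fcfeedfbabfadcdabbfdedce')
  23 → (19, 'fdedce')
  24 → (3, 'feedfbabfadcdabbfdedce')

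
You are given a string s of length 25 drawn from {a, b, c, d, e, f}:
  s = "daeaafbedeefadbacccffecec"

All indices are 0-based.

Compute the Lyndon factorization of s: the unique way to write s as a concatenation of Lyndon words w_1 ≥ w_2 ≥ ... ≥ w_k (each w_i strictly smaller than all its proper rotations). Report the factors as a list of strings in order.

["d", "ae", "aafbedeefadbacccffecec"]

emit factor 1: 'd' (i=0, period=1)
emit factor 2: 'ae' (i=1, period=2)
emit factor 3: 'aafbedeefadbacccffecec' (i=3, period=22)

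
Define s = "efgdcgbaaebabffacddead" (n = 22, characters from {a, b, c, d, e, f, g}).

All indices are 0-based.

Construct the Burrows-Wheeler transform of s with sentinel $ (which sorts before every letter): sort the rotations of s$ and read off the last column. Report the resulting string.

dbbfeageaadagcdda$fbecf

rank  rotation                 last
    0  $efgdcgbaaebabffacddead  d
    1  aaebabffacddead$efgdcgb  b
    2  abffacddead$efgdcgbaaeb  b
    3  acddead$efgdcgbaaebabff  f
    4  ad$efgdcgbaaebabffacdde  e
    5  aebabffacddead$efgdcgba  a
    6  baaebabffacddead$efgdcg  g
    7  babffacddead$efgdcgbaae  e
    8  bffacddead$efgdcgbaaeba  a
    9  cddead$efgdcgbaaebabffa  a
   10  cgbaaebabffacddead$efgd  d
   11  d$efgdcgbaaebabffacddea  a
   12  dcgbaaebabffacddead$efg  g
   13  ddead$efgdcgbaaebabffac  c
   14  dead$efgdcgbaaebabffacd  d
   15  ead$efgdcgbaaebabffacdd  d
   16  ebabffacddead$efgdcgbaa  a
   17  efgdcgbaaebabffacddead$  $
   18  facddead$efgdcgbaaebabf  f
   19  ffacddead$efgdcgbaaebab  b
   20  fgdcgbaaebabffacddead$e  e
   21  gbaaebabffacddead$efgdc  c
   22  gdcgbaaebabffacddead$ef  f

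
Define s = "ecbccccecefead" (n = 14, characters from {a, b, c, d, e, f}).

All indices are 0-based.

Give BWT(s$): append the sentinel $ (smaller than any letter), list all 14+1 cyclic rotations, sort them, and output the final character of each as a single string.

decebccceaf$cce

rank  rotation         last
    0  $ecbccccecefead  d
    1  ad$ecbccccecefe  e
    2  bccccecefead$ec  c
    3  cbccccecefead$e  e
    4  ccccecefead$ecb  b
    5  cccecefead$ecbc  c
    6  ccecefead$ecbcc  c
    7  cecefead$ecbccc  c
    8  cefead$ecbcccce  e
    9  d$ecbccccecefea  a
   10  ead$ecbccccecef  f
   11  ecbccccecefead$  $
   12  ecefead$ecbcccc  c
   13  efead$ecbccccec  c
   14  fead$ecbccccece  e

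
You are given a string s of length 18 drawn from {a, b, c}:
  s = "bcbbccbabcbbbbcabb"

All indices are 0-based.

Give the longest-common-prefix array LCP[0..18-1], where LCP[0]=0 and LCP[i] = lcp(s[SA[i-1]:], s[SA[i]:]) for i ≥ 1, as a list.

[0, 2, 0, 1, 1, 2, 3, 2, 3, 1, 2, 4, 2, 0, 1, 2, 3, 1]

rank | idx | suffix
   0 |  15 | abb
   1 |   7 | abcbbbbcabb
   2 |  17 | b
   3 |   6 | babcbbbbcabb
   4 |  16 | bb
   5 |  10 | bbbbcabb
   6 |  11 | bbbcabb
   7 |  12 | bbcabb
   8 |   2 | bbccbabcbbbbcabb
   9 |  13 | bcabb
  10 |   8 | bcbbbbcabb
  11 |   0 | bcbbccbabcbbbbcabb
  12 |   3 | bccbabcbbbbcabb
  13 |  14 | cabb
  14 |   5 | cbabcbbbbcabb
  15 |   9 | cbbbbcabb
  16 |   1 | cbbccbabcbbbbcabb
  17 |   4 | ccbabcbbbbcabb

SA = [15, 7, 17, 6, 16, 10, 11, 12, 2, 13, 8, 0, 3, 14, 5, 9, 1, 4]
[i] adj suffixes → lcp
  [1] 15/7 → 2 ('ab')
  [2] 7/17 → 0 ('')
  [3] 17/6 → 1 ('b')
  [4] 6/16 → 1 ('b')
  [5] 16/10 → 2 ('bb')
  [6] 10/11 → 3 ('bbb')
  [7] 11/12 → 2 ('bb')
  [8] 12/2 → 3 ('bbc')
  [9] 2/13 → 1 ('b')
  [10] 13/8 → 2 ('bc')
  [11] 8/0 → 4 ('bcbb')
  [12] 0/3 → 2 ('bc')
  [13] 3/14 → 0 ('')
  [14] 14/5 → 1 ('c')
  [15] 5/9 → 2 ('cb')
  [16] 9/1 → 3 ('cbb')
  [17] 1/4 → 1 ('c')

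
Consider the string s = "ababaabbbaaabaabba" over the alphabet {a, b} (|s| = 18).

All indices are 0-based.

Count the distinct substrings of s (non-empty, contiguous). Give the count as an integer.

128

rank | idx | suffix
   0 |  17 | a
   1 |   9 | aaabaabba
   2 |  10 | aabaabba
   3 |  13 | aabba
   4 |   4 | aabbbaaabaabba
   5 |  11 | abaabba
   6 |   2 | abaabbbaaabaabba
   7 |   0 | ababaabbbaaabaabba
   8 |  14 | abba
   9 |   5 | abbbaaabaabba
  10 |  16 | ba
  11 |   8 | baaabaabba
  12 |  12 | baabba
  13 |   3 | baabbbaaabaabba
  14 |   1 | babaabbbaaabaabba
  15 |  15 | bba
  16 |   7 | bbaaabaabba
  17 |   6 | bbbaaabaabba

SA = [17, 9, 10, 13, 4, 11, 2, 0, 14, 5, 16, 8, 12, 3, 1, 15, 7, 6]
[i] adj suffixes → lcp
  [1] 17/9 → 1 ('a')
  [2] 9/10 → 2 ('aa')
  [3] 10/13 → 3 ('aab')
  [4] 13/4 → 4 ('aabb')
  [5] 4/11 → 1 ('a')
  [6] 11/2 → 6 ('abaabb')
  [7] 2/0 → 3 ('aba')
  [8] 0/14 → 2 ('ab')
  [9] 14/5 → 3 ('abb')
  [10] 5/16 → 0 ('')
  [11] 16/8 → 2 ('ba')
  [12] 8/12 → 3 ('baa')
  [13] 12/3 → 5 ('baabb')
  [14] 3/1 → 2 ('ba')
  [15] 1/15 → 1 ('b')
  [16] 15/7 → 3 ('bba')
  [17] 7/6 → 2 ('bb')

n(n+1)/2 = 18·19/2 = 171
Σ LCP = 0 + 1 + 2 + 3 + 4 + 1 + 6 + 3 + 2 + 3 + 0 + 2 + 3 + 5 + 2 + 1 + 3 + 2 = 43
distinct = 171 − 43 = 128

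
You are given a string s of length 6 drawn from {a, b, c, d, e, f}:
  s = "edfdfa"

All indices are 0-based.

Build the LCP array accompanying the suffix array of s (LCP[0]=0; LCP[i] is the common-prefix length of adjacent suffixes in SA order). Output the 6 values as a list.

rank | idx | suffix
   0 |   5 | a
   1 |   3 | dfa
   2 |   1 | dfdfa
   3 |   0 | edfdfa
   4 |   4 | fa
   5 |   2 | fdfa

SA = [5, 3, 1, 0, 4, 2]
i: (SA[i-1],SA[i]) lcp shared
  1: (5,3) 0 ''
  2: (3,1) 2 'df'
  3: (1,0) 0 ''
  4: (0,4) 0 ''
  5: (4,2) 1 'f'

[0, 0, 2, 0, 0, 1]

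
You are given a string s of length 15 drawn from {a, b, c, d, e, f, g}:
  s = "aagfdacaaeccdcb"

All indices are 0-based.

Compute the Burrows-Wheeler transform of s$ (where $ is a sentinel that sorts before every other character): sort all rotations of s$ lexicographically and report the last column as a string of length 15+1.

bc$daacadecfcaga

rank  rotation          last
    0  $aagfdacaaeccdcb  b
    1  aaeccdcb$aagfdac  c
    2  aagfdacaaeccdcb$  $
    3  acaaeccdcb$aagfd  d
    4  aeccdcb$aagfdaca  a
    5  agfdacaaeccdcb$a  a
    6  b$aagfdacaaeccdc  c
    7  caaeccdcb$aagfda  a
    8  cb$aagfdacaaeccd  d
    9  ccdcb$aagfdacaae  e
   10  cdcb$aagfdacaaec  c
   11  dacaaeccdcb$aagf  f
   12  dcb$aagfdacaaecc  c
   13  eccdcb$aagfdacaa  a
   14  fdacaaeccdcb$aag  g
   15  gfdacaaeccdcb$aa  a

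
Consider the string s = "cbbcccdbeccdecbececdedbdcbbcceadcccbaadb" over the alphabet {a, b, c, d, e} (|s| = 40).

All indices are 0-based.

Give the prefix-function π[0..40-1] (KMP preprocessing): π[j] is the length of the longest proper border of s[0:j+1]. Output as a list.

[0, 0, 0, 1, 1, 1, 0, 0, 0, 1, 1, 0, 0, 1, 2, 0, 1, 0, 1, 0, 0, 0, 0, 0, 1, 2, 3, 4, 5, 0, 0, 0, 1, 1, 1, 2, 0, 0, 0, 0]

π[0] = 0
j=1 s[j]='b': π[1]=0 (border '')
j=2 s[j]='b': π[2]=0 (border '')
j=3 s[j]='c': π[3]=1 (border 'c')
j=4 s[j]='c': k: 1→0; π[4]=1 (border 'c')
j=5 s[j]='c': k: 1→0; π[5]=1 (border 'c')
j=6 s[j]='d': k: 1→0; π[6]=0 (border '')
j=7 s[j]='b': π[7]=0 (border '')
j=8 s[j]='e': π[8]=0 (border '')
j=9 s[j]='c': π[9]=1 (border 'c')
j=10 s[j]='c': k: 1→0; π[10]=1 (border 'c')
j=11 s[j]='d': k: 1→0; π[11]=0 (border '')
j=12 s[j]='e': π[12]=0 (border '')
j=13 s[j]='c': π[13]=1 (border 'c')
j=14 s[j]='b': π[14]=2 (border 'cb')
j=15 s[j]='e': k: 2→0; π[15]=0 (border '')
j=16 s[j]='c': π[16]=1 (border 'c')
j=17 s[j]='e': k: 1→0; π[17]=0 (border '')
j=18 s[j]='c': π[18]=1 (border 'c')
j=19 s[j]='d': k: 1→0; π[19]=0 (border '')
j=20 s[j]='e': π[20]=0 (border '')
j=21 s[j]='d': π[21]=0 (border '')
j=22 s[j]='b': π[22]=0 (border '')
j=23 s[j]='d': π[23]=0 (border '')
j=24 s[j]='c': π[24]=1 (border 'c')
j=25 s[j]='b': π[25]=2 (border 'cb')
j=26 s[j]='b': π[26]=3 (border 'cbb')
j=27 s[j]='c': π[27]=4 (border 'cbbc')
j=28 s[j]='c': π[28]=5 (border 'cbbcc')
j=29 s[j]='e': k: 5→1→0; π[29]=0 (border '')
j=30 s[j]='a': π[30]=0 (border '')
j=31 s[j]='d': π[31]=0 (border '')
j=32 s[j]='c': π[32]=1 (border 'c')
j=33 s[j]='c': k: 1→0; π[33]=1 (border 'c')
j=34 s[j]='c': k: 1→0; π[34]=1 (border 'c')
j=35 s[j]='b': π[35]=2 (border 'cb')
j=36 s[j]='a': k: 2→0; π[36]=0 (border '')
j=37 s[j]='a': π[37]=0 (border '')
j=38 s[j]='d': π[38]=0 (border '')
j=39 s[j]='b': π[39]=0 (border '')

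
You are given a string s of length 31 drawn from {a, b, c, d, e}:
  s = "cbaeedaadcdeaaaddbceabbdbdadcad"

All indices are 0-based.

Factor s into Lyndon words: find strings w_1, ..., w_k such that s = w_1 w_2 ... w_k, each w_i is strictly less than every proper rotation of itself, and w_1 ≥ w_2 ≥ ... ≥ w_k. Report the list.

["c", "b", "aeed", "aadcde", "aaaddbceabbdbdadcad"]

emit factor 1: 'c' (i=0, period=1)
emit factor 2: 'b' (i=1, period=1)
emit factor 3: 'aeed' (i=2, period=4)
emit factor 4: 'aadcde' (i=6, period=6)
emit factor 5: 'aaaddbceabbdbdadcad' (i=12, period=19)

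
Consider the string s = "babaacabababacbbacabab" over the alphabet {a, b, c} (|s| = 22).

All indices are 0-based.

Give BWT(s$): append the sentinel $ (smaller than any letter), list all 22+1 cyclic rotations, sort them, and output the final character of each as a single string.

rank  rotation                 last
    0  $babaacabababacbbacabab  b
    1  aacabababacbbacabab$bab  b
    2  ab$babaacabababacbbacab  b
    3  abaacabababacbbacabab$b  b
    4  abab$babaacabababacbbac  c
    5  abababacbbacabab$babaac  c
    6  ababacbbacabab$babaacab  b
    7  abacbbacabab$babaacabab  b
    8  acabab$babaacabababacbb  b
    9  acabababacbbacabab$baba  a
   10  acbbacabab$babaacababab  b
   11  b$babaacabababacbbacaba  a
   12  baacabababacbbacabab$ba  a
   13  bab$babaacabababacbbaca  a
   14  babaacabababacbbacabab$  $
   15  bababacbbacabab$babaaca  a
   16  babacbbacabab$babaacaba  a
   17  bacabab$babaacabababacb  b
   18  bacbbacabab$babaacababa  a
   19  bbacabab$babaacabababac  c
   20  cabab$babaacabababacbba  a
   21  cabababacbbacabab$babaa  a
   22  cbbacabab$babaacabababa  a

bbbbccbbbabaaa$aabacaaa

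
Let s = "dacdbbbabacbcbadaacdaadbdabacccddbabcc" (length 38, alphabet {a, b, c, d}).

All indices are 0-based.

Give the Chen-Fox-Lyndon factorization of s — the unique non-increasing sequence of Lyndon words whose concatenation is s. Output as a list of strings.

["d", "acdbbb", "abacbcbad", "aacdaadbdabacccddbabcc"]

emit factor 1: 'd' (i=0, period=1)
emit factor 2: 'acdbbb' (i=1, period=6)
emit factor 3: 'abacbcbad' (i=7, period=9)
emit factor 4: 'aacdaadbdabacccddbabcc' (i=16, period=22)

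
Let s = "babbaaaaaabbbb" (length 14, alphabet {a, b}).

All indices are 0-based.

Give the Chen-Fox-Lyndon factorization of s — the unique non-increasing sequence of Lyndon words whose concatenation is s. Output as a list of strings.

emit factor 1: 'b' (i=0, period=1)
emit factor 2: 'abb' (i=1, period=3)
emit factor 3: 'aaaaaabbbb' (i=4, period=10)

["b", "abb", "aaaaaabbbb"]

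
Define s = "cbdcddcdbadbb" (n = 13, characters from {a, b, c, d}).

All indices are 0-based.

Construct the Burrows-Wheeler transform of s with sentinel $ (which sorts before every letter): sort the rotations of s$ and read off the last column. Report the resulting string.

rank  rotation        last
    0  $cbdcddcdbadbb  b
    1  adbb$cbdcddcdb  b
    2  b$cbdcddcdbadb  b
    3  badbb$cbdcddcd  d
    4  bb$cbdcddcdbad  d
    5  bdcddcdbadbb$c  c
    6  cbdcddcdbadbb$  $
    7  cdbadbb$cbdcdd  d
    8  cddcdbadbb$cbd  d
    9  dbadbb$cbdcddc  c
   10  dbb$cbdcddcdba  a
   11  dcdbadbb$cbdcd  d
   12  dcddcdbadbb$cb  b
   13  ddcdbadbb$cbdc  c

bbbddc$ddcadbc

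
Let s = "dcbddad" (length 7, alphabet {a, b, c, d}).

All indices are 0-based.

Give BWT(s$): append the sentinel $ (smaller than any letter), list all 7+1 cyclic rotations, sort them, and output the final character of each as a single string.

ddcdad$b

rank  rotation  last
    0  $dcbddad  d
    1  ad$dcbdd  d
    2  bddad$dc  c
    3  cbddad$d  d
    4  d$dcbdda  a
    5  dad$dcbd  d
    6  dcbddad$  $
    7  ddad$dcb  b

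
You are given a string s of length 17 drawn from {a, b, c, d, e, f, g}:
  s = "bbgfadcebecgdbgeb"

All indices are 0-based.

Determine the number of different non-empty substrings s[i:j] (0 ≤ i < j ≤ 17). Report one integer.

141

sorted suffixes:
  #0 SA[0]=4  'adcebecgdbgeb'
  #1 SA[1]=16  'b'
  #2 SA[2]=0  'bbgfadcebecgdbgeb'
  #3 SA[3]=8  'becgdbgeb'
  #4 SA[4]=13  'bgeb'
  #5 SA[5]=1  'bgfadcebecgdbgeb'
  #6 SA[6]=6  'cebecgdbgeb'
  #7 SA[7]=10  'cgdbgeb'
  #8 SA[8]=12  'dbgeb'
  #9 SA[9]=5  'dcebecgdbgeb'
  #10 SA[10]=15  'eb'
  #11 SA[11]=7  'ebecgdbgeb'
  #12 SA[12]=9  'ecgdbgeb'
  #13 SA[13]=3  'fadcebecgdbgeb'
  #14 SA[14]=11  'gdbgeb'
  #15 SA[15]=14  'geb'
  #16 SA[16]=2  'gfadcebecgdbgeb'

SA = [4, 16, 0, 8, 13, 1, 6, 10, 12, 5, 15, 7, 9, 3, 11, 14, 2]
i: (SA[i-1],SA[i]) lcp shared
  1: (4,16) 0 ''
  2: (16,0) 1 'b'
  3: (0,8) 1 'b'
  4: (8,13) 1 'b'
  5: (13,1) 2 'bg'
  6: (1,6) 0 ''
  7: (6,10) 1 'c'
  8: (10,12) 0 ''
  9: (12,5) 1 'd'
  10: (5,15) 0 ''
  11: (15,7) 2 'eb'
  12: (7,9) 1 'e'
  13: (9,3) 0 ''
  14: (3,11) 0 ''
  15: (11,14) 1 'g'
  16: (14,2) 1 'g'

n(n+1)/2 = 17·18/2 = 153
Σ LCP = 0 + 0 + 1 + 1 + 1 + 2 + 0 + 1 + 0 + 1 + 0 + 2 + 1 + 0 + 0 + 1 + 1 = 12
distinct = 153 − 12 = 141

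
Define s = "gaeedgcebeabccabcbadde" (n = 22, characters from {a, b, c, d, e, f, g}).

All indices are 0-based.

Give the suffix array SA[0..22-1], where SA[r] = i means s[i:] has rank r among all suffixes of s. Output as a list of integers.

[14, 10, 18, 1, 17, 15, 11, 8, 13, 16, 12, 6, 19, 20, 4, 21, 9, 7, 3, 2, 0, 5]

rank→(start, suffix):
  0 → (14, 'abcbadde')
  1 → (10, 'abccabcbadde')
  2 → (18, 'adde')
  3 → (1, 'aeedgcebeabccabcbadde')
  4 → (17, 'badde')
  5 → (15, 'bcbadde')
  6 → (11, 'bccabcbadde')
  7 → (8, 'beabccabcbadde')
  8 → (13, 'cabcbadde')
  9 → (16, 'cbadde')
  10 → (12, 'ccabcbadde')
  11 → (6, 'cebeabccabcbadde')
  12 → (19, 'dde')
  13 → (20, 'de')
  14 → (4, 'dgcebeabccabcbadde')
  15 → (21, 'e')
  16 → (9, 'eabccabcbadde')
  17 → (7, 'ebeabccabcbadde')
  18 → (3, 'edgcebeabccabcbadde')
  19 → (2, 'eedgcebeabccabcbadde')
  20 → (0, 'gaeedgcebeabccabcbadde')
  21 → (5, 'gcebeabccabcbadde')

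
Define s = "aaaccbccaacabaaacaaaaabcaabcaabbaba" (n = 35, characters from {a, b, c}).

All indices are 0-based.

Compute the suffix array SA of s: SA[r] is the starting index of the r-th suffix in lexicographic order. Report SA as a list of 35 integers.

[34, 17, 18, 19, 13, 0, 28, 24, 20, 14, 8, 1, 32, 11, 29, 25, 21, 15, 9, 2, 33, 12, 31, 30, 26, 22, 5, 16, 27, 23, 7, 10, 4, 6, 3]

rank→(start, suffix):
  0 → (34, 'a')
  1 → (17, 'aaaaabcaabcaabbaba')
  2 → (18, 'aaaabcaabcaabbaba')
  3 → (19, 'aaabcaabcaabbaba')
  4 → (13, 'aaacaaaaabcaabcaabbaba')
  5 → (0, 'aaaccbccaacabaaacaaaaabcaabcaabbaba')
  6 → (28, 'aabbaba')
  7 → (24, 'aabcaabbaba')
  8 → (20, 'aabcaabcaabbaba')
  9 → (14, 'aacaaaaabcaabcaabbaba')
  10 → (8, 'aacabaaacaaaaabcaabcaabbaba')
  11 → (1, 'aaccbccaacabaaacaaaaabcaabcaabbaba')
  12 → (32, 'aba')
  13 → (11, 'abaaacaaaaabcaabcaabbaba')
  14 → (29, 'abbaba')
  15 → (25, 'abcaabbaba')
  16 → (21, 'abcaabcaabbaba')
  17 → (15, 'acaaaaabcaabcaabbaba')
  18 → (9, 'acabaaacaaaaabcaabcaabbaba')
  19 → (2, 'accbccaacabaaacaaaaabcaabcaabbaba')
  20 → (33, 'ba')
  21 → (12, 'baaacaaaaabcaabcaabbaba')
  22 → (31, 'baba')
  23 → (30, 'bbaba')
  24 → (26, 'bcaabbaba')
  25 → (22, 'bcaabcaabbaba')
  26 → (5, 'bccaacabaaacaaaaabcaabcaabbaba')
  27 → (16, 'caaaaabcaabcaabbaba')
  28 → (27, 'caabbaba')
  29 → (23, 'caabcaabbaba')
  30 → (7, 'caacabaaacaaaaabcaabcaabbaba')
  31 → (10, 'cabaaacaaaaabcaabcaabbaba')
  32 → (4, 'cbccaacabaaacaaaaabcaabcaabbaba')
  33 → (6, 'ccaacabaaacaaaaabcaabcaabbaba')
  34 → (3, 'ccbccaacabaaacaaaaabcaabcaabbaba')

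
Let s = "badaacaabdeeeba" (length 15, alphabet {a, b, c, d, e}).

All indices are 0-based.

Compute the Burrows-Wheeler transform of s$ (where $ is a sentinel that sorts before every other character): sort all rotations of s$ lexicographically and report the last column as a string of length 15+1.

abcdaabe$aaabeed

rank  rotation          last
    0  $badaacaabdeeeba  a
    1  a$badaacaabdeeeb  b
    2  aabdeeeba$badaac  c
    3  aacaabdeeeba$bad  d
    4  abdeeeba$badaaca  a
    5  acaabdeeeba$bada  a
    6  adaacaabdeeeba$b  b
    7  ba$badaacaabdeee  e
    8  badaacaabdeeeba$  $
    9  bdeeeba$badaacaa  a
   10  caabdeeeba$badaa  a
   11  daacaabdeeeba$ba  a
   12  deeeba$badaacaab  b
   13  eba$badaacaabdee  e
   14  eeba$badaacaabde  e
   15  eeeba$badaacaabd  d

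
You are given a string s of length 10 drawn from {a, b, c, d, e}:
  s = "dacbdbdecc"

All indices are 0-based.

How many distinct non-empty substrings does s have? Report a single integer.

rank→(start, suffix):
  0 → (1, 'acbdbdecc')
  1 → (3, 'bdbdecc')
  2 → (5, 'bdecc')
  3 → (9, 'c')
  4 → (2, 'cbdbdecc')
  5 → (8, 'cc')
  6 → (0, 'dacbdbdecc')
  7 → (4, 'dbdecc')
  8 → (6, 'decc')
  9 → (7, 'ecc')

SA = [1, 3, 5, 9, 2, 8, 0, 4, 6, 7]
[i] adj suffixes → lcp
  [1] 1/3 → 0 ('')
  [2] 3/5 → 2 ('bd')
  [3] 5/9 → 0 ('')
  [4] 9/2 → 1 ('c')
  [5] 2/8 → 1 ('c')
  [6] 8/0 → 0 ('')
  [7] 0/4 → 1 ('d')
  [8] 4/6 → 1 ('d')
  [9] 6/7 → 0 ('')

n(n+1)/2 = 10·11/2 = 55
Σ LCP = 0 + 0 + 2 + 0 + 1 + 1 + 0 + 1 + 1 + 0 = 6
distinct = 55 − 6 = 49

49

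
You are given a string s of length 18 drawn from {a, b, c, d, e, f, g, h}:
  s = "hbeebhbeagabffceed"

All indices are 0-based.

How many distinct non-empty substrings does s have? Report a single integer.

sorted suffixes:
  #0 SA[0]=10  'abffceed'
  #1 SA[1]=8  'agabffceed'
  #2 SA[2]=6  'beagabffceed'
  #3 SA[3]=1  'beebhbeagabffceed'
  #4 SA[4]=11  'bffceed'
  #5 SA[5]=4  'bhbeagabffceed'
  #6 SA[6]=14  'ceed'
  #7 SA[7]=17  'd'
  #8 SA[8]=7  'eagabffceed'
  #9 SA[9]=3  'ebhbeagabffceed'
  #10 SA[10]=16  'ed'
  #11 SA[11]=2  'eebhbeagabffceed'
  #12 SA[12]=15  'eed'
  #13 SA[13]=13  'fceed'
  #14 SA[14]=12  'ffceed'
  #15 SA[15]=9  'gabffceed'
  #16 SA[16]=5  'hbeagabffceed'
  #17 SA[17]=0  'hbeebhbeagabffceed'

SA = [10, 8, 6, 1, 11, 4, 14, 17, 7, 3, 16, 2, 15, 13, 12, 9, 5, 0]
[i] adj suffixes → lcp
  [1] 10/8 → 1 ('a')
  [2] 8/6 → 0 ('')
  [3] 6/1 → 2 ('be')
  [4] 1/11 → 1 ('b')
  [5] 11/4 → 1 ('b')
  [6] 4/14 → 0 ('')
  [7] 14/17 → 0 ('')
  [8] 17/7 → 0 ('')
  [9] 7/3 → 1 ('e')
  [10] 3/16 → 1 ('e')
  [11] 16/2 → 1 ('e')
  [12] 2/15 → 2 ('ee')
  [13] 15/13 → 0 ('')
  [14] 13/12 → 1 ('f')
  [15] 12/9 → 0 ('')
  [16] 9/5 → 0 ('')
  [17] 5/0 → 3 ('hbe')

n(n+1)/2 = 18·19/2 = 171
Σ LCP = 0 + 1 + 0 + 2 + 1 + 1 + 0 + 0 + 0 + 1 + 1 + 1 + 2 + 0 + 1 + 0 + 0 + 3 = 14
distinct = 171 − 14 = 157

157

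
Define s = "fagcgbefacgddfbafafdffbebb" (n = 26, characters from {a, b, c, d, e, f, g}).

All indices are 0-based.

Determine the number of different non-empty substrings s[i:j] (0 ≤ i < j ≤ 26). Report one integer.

rank | idx | suffix
   0 |   8 | acgddfbafafdffbebb
   1 |  15 | afafdffbebb
   2 |  17 | afdffbebb
   3 |   1 | agcgbefacgddfbafafdffbebb
   4 |  25 | b
   5 |  14 | bafafdffbebb
   6 |  24 | bb
   7 |  22 | bebb
   8 |   5 | befacgddfbafafdffbebb
   9 |   3 | cgbefacgddfbafafdffbebb
  10 |   9 | cgddfbafafdffbebb
  11 |  11 | ddfbafafdffbebb
  12 |  12 | dfbafafdffbebb
  13 |  19 | dffbebb
  14 |  23 | ebb
  15 |   6 | efacgddfbafafdffbebb
  16 |   7 | facgddfbafafdffbebb
  17 |  16 | fafdffbebb
  18 |   0 | fagcgbefacgddfbafafdffbebb
  19 |  13 | fbafafdffbebb
  20 |  21 | fbebb
  21 |  18 | fdffbebb
  22 |  20 | ffbebb
  23 |   4 | gbefacgddfbafafdffbebb
  24 |   2 | gcgbefacgddfbafafdffbebb
  25 |  10 | gddfbafafdffbebb

SA = [8, 15, 17, 1, 25, 14, 24, 22, 5, 3, 9, 11, 12, 19, 23, 6, 7, 16, 0, 13, 21, 18, 20, 4, 2, 10]
[i] adj suffixes → lcp
  [1] 8/15 → 1 ('a')
  [2] 15/17 → 2 ('af')
  [3] 17/1 → 1 ('a')
  [4] 1/25 → 0 ('')
  [5] 25/14 → 1 ('b')
  [6] 14/24 → 1 ('b')
  [7] 24/22 → 1 ('b')
  [8] 22/5 → 2 ('be')
  [9] 5/3 → 0 ('')
  [10] 3/9 → 2 ('cg')
  [11] 9/11 → 0 ('')
  [12] 11/12 → 1 ('d')
  [13] 12/19 → 2 ('df')
  [14] 19/23 → 0 ('')
  [15] 23/6 → 1 ('e')
  [16] 6/7 → 0 ('')
  [17] 7/16 → 2 ('fa')
  [18] 16/0 → 2 ('fa')
  [19] 0/13 → 1 ('f')
  [20] 13/21 → 2 ('fb')
  [21] 21/18 → 1 ('f')
  [22] 18/20 → 1 ('f')
  [23] 20/4 → 0 ('')
  [24] 4/2 → 1 ('g')
  [25] 2/10 → 1 ('g')

n(n+1)/2 = 26·27/2 = 351
Σ LCP = 0 + 1 + 2 + 1 + 0 + 1 + 1 + 1 + 2 + 0 + 2 + 0 + 1 + 2 + 0 + 1 + 0 + 2 + 2 + 1 + 2 + 1 + 1 + 0 + 1 + 1 = 26
distinct = 351 − 26 = 325

325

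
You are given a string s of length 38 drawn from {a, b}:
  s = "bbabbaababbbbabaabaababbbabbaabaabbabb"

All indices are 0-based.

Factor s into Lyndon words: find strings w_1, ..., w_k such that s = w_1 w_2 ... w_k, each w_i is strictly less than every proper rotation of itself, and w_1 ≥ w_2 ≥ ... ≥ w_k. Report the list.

["b", "b", "abb", "aababbbbab", "aabaababbbabbaabaabbabb"]

emit factor 1: 'b' (i=0, period=1)
emit factor 2: 'b' (i=1, period=1)
emit factor 3: 'abb' (i=2, period=3)
emit factor 4: 'aababbbbab' (i=5, period=10)
emit factor 5: 'aabaababbbabbaabaabbabb' (i=15, period=23)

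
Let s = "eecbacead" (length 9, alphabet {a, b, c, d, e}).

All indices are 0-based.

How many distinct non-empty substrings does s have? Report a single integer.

41

sorted suffixes:
  #0 SA[0]=4  'acead'
  #1 SA[1]=7  'ad'
  #2 SA[2]=3  'bacead'
  #3 SA[3]=2  'cbacead'
  #4 SA[4]=5  'cead'
  #5 SA[5]=8  'd'
  #6 SA[6]=6  'ead'
  #7 SA[7]=1  'ecbacead'
  #8 SA[8]=0  'eecbacead'

SA = [4, 7, 3, 2, 5, 8, 6, 1, 0]
i: (SA[i-1],SA[i]) lcp shared
  1: (4,7) 1 'a'
  2: (7,3) 0 ''
  3: (3,2) 0 ''
  4: (2,5) 1 'c'
  5: (5,8) 0 ''
  6: (8,6) 0 ''
  7: (6,1) 1 'e'
  8: (1,0) 1 'e'

n(n+1)/2 = 9·10/2 = 45
Σ LCP = 0 + 1 + 0 + 0 + 1 + 0 + 0 + 1 + 1 = 4
distinct = 45 − 4 = 41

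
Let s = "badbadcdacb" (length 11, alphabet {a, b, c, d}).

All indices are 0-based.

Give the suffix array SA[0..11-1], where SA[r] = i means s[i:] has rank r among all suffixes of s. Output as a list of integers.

[8, 1, 4, 10, 0, 3, 9, 6, 7, 2, 5]

rank | idx | suffix
   0 |   8 | acb
   1 |   1 | adbadcdacb
   2 |   4 | adcdacb
   3 |  10 | b
   4 |   0 | badbadcdacb
   5 |   3 | badcdacb
   6 |   9 | cb
   7 |   6 | cdacb
   8 |   7 | dacb
   9 |   2 | dbadcdacb
  10 |   5 | dcdacb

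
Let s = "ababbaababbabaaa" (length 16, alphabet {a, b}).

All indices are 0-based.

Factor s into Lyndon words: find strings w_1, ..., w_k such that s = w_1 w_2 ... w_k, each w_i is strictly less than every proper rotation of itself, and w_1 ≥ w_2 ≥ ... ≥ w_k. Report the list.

emit factor 1: 'ababb' (i=0, period=5)
emit factor 2: 'aababbab' (i=5, period=8)
emit factor 3: 'a' (i=13, period=1)
emit factor 4: 'a' (i=14, period=1)
emit factor 5: 'a' (i=15, period=1)

["ababb", "aababbab", "a", "a", "a"]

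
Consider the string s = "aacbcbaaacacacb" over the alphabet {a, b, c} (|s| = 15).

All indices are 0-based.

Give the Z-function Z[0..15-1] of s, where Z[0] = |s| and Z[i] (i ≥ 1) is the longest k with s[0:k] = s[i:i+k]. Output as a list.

[15, 1, 0, 0, 0, 0, 2, 3, 1, 0, 1, 0, 1, 0, 0]

Z[0]=15
i=1: outside box; Z[1]=1 grow→box=[1,2)
i=2: outside box; Z[2]=0
i=3: outside box; Z[3]=0
i=4: outside box; Z[4]=0
i=5: outside box; Z[5]=0
i=6: outside box; Z[6]=2 grow→box=[6,8)
i=7: min(r-i=1, Z[1]=1)=1; Z[7]=3 grow→box=[7,10)
i=8: min(r-i=2, Z[1]=1)=1; Z[8]=1
i=9: min(r-i=1, Z[2]=0)=0; Z[9]=0
i=10: outside box; Z[10]=1 grow→box=[10,11)
i=11: outside box; Z[11]=0
i=12: outside box; Z[12]=1 grow→box=[12,13)
i=13: outside box; Z[13]=0
i=14: outside box; Z[14]=0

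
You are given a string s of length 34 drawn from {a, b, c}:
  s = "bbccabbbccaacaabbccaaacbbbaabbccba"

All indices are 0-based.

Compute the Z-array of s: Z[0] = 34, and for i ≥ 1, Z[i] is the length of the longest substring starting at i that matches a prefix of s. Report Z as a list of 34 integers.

Z[0]=34
i=1: i≥r, start 0; Z[1]=1 grow→box=[1,2)
i=2: i≥r, start 0; Z[2]=0
i=3: i≥r, start 0; Z[3]=0
i=4: i≥r, start 0; Z[4]=0
i=5: i≥r, start 0; Z[5]=2 grow→box=[5,7)
i=6: min(r-i=1, Z[1]=1)=1; Z[6]=5 grow→box=[6,11)
i=7: min(r-i=4, Z[1]=1)=1; Z[7]=1
i=8: min(r-i=3, Z[2]=0)=0; Z[8]=0
i=9: min(r-i=2, Z[3]=0)=0; Z[9]=0
i=10: min(r-i=1, Z[4]=0)=0; Z[10]=0
i=11: i≥r, start 0; Z[11]=0
i=12: i≥r, start 0; Z[12]=0
i=13: i≥r, start 0; Z[13]=0
i=14: i≥r, start 0; Z[14]=0
i=15: i≥r, start 0; Z[15]=5 grow→box=[15,20)
i=16: min(r-i=4, Z[1]=1)=1; Z[16]=1
i=17: min(r-i=3, Z[2]=0)=0; Z[17]=0
i=18: min(r-i=2, Z[3]=0)=0; Z[18]=0
i=19: min(r-i=1, Z[4]=0)=0; Z[19]=0
i=20: i≥r, start 0; Z[20]=0
i=21: i≥r, start 0; Z[21]=0
i=22: i≥r, start 0; Z[22]=0
i=23: i≥r, start 0; Z[23]=2 grow→box=[23,25)
i=24: min(r-i=1, Z[1]=1)=1; Z[24]=2 grow→box=[24,26)
i=25: min(r-i=1, Z[1]=1)=1; Z[25]=1
i=26: i≥r, start 0; Z[26]=0
i=27: i≥r, start 0; Z[27]=0
i=28: i≥r, start 0; Z[28]=4 grow→box=[28,32)
i=29: min(r-i=3, Z[1]=1)=1; Z[29]=1
i=30: min(r-i=2, Z[2]=0)=0; Z[30]=0
i=31: min(r-i=1, Z[3]=0)=0; Z[31]=0
i=32: i≥r, start 0; Z[32]=1 grow→box=[32,33)
i=33: i≥r, start 0; Z[33]=0

[34, 1, 0, 0, 0, 2, 5, 1, 0, 0, 0, 0, 0, 0, 0, 5, 1, 0, 0, 0, 0, 0, 0, 2, 2, 1, 0, 0, 4, 1, 0, 0, 1, 0]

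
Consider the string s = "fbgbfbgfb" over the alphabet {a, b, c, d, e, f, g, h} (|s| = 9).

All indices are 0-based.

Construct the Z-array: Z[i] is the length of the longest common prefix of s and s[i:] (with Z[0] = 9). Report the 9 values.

[9, 0, 0, 0, 3, 0, 0, 2, 0]

Z[0]=9
i=1: i≥r, start 0; Z[1]=0
i=2: i≥r, start 0; Z[2]=0
i=3: i≥r, start 0; Z[3]=0
i=4: i≥r, start 0; Z[4]=3 grow→box=[4,7)
i=5: min(r-i=2, Z[1]=0)=0; Z[5]=0
i=6: min(r-i=1, Z[2]=0)=0; Z[6]=0
i=7: i≥r, start 0; Z[7]=2 grow→box=[7,9)
i=8: min(r-i=1, Z[1]=0)=0; Z[8]=0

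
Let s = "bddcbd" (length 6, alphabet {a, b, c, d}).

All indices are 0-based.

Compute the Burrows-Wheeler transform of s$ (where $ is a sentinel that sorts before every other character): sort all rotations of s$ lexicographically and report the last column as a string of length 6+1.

rank  rotation last
    0  $bddcbd  d
    1  bd$bddc  c
    2  bddcbd$  $
    3  cbd$bdd  d
    4  d$bddcb  b
    5  dcbd$bd  d
    6  ddcbd$b  b

dc$dbdb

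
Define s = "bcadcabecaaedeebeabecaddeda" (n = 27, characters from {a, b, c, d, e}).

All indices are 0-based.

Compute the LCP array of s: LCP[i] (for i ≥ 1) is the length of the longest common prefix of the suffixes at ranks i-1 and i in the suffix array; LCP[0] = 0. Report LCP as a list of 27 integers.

[0, 1, 1, 5, 1, 2, 1, 0, 1, 2, 4, 0, 2, 2, 3, 0, 1, 1, 1, 2, 0, 1, 1, 3, 1, 2, 1]

rank | idx | suffix
   0 |  26 | a
   1 |   9 | aaedeebeabecaddeda
   2 |   5 | abecaaedeebeabecaddeda
   3 |  17 | abecaddeda
   4 |   2 | adcabecaaedeebeabecaddeda
   5 |  21 | addeda
   6 |  10 | aedeebeabecaddeda
   7 |   0 | bcadcabecaaedeebeabecaddeda
   8 |  15 | beabecaddeda
   9 |   6 | becaaedeebeabecaddeda
  10 |  18 | becaddeda
  11 |   8 | caaedeebeabecaddeda
  12 |   4 | cabecaaedeebeabecaddeda
  13 |   1 | cadcabecaaedeebeabecaddeda
  14 |  20 | caddeda
  15 |  25 | da
  16 |   3 | dcabecaaedeebeabecaddeda
  17 |  22 | ddeda
  18 |  23 | deda
  19 |  12 | deebeabecaddeda
  20 |  16 | eabecaddeda
  21 |  14 | ebeabecaddeda
  22 |   7 | ecaaedeebeabecaddeda
  23 |  19 | ecaddeda
  24 |  24 | eda
  25 |  11 | edeebeabecaddeda
  26 |  13 | eebeabecaddeda

SA = [26, 9, 5, 17, 2, 21, 10, 0, 15, 6, 18, 8, 4, 1, 20, 25, 3, 22, 23, 12, 16, 14, 7, 19, 24, 11, 13]
[i] adj suffixes → lcp
  [1] 26/9 → 1 ('a')
  [2] 9/5 → 1 ('a')
  [3] 5/17 → 5 ('abeca')
  [4] 17/2 → 1 ('a')
  [5] 2/21 → 2 ('ad')
  [6] 21/10 → 1 ('a')
  [7] 10/0 → 0 ('')
  [8] 0/15 → 1 ('b')
  [9] 15/6 → 2 ('be')
  [10] 6/18 → 4 ('beca')
  [11] 18/8 → 0 ('')
  [12] 8/4 → 2 ('ca')
  [13] 4/1 → 2 ('ca')
  [14] 1/20 → 3 ('cad')
  [15] 20/25 → 0 ('')
  [16] 25/3 → 1 ('d')
  [17] 3/22 → 1 ('d')
  [18] 22/23 → 1 ('d')
  [19] 23/12 → 2 ('de')
  [20] 12/16 → 0 ('')
  [21] 16/14 → 1 ('e')
  [22] 14/7 → 1 ('e')
  [23] 7/19 → 3 ('eca')
  [24] 19/24 → 1 ('e')
  [25] 24/11 → 2 ('ed')
  [26] 11/13 → 1 ('e')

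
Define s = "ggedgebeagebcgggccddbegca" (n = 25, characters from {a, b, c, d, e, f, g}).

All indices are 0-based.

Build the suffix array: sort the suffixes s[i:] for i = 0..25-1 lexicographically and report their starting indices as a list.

sorted suffixes:
  #0 SA[0]=24  'a'
  #1 SA[1]=8  'agebcgggccddbegca'
  #2 SA[2]=11  'bcgggccddbegca'
  #3 SA[3]=6  'beagebcgggccddbegca'
  #4 SA[4]=20  'begca'
  #5 SA[5]=23  'ca'
  #6 SA[6]=16  'ccddbegca'
  #7 SA[7]=17  'cddbegca'
  #8 SA[8]=12  'cgggccddbegca'
  #9 SA[9]=19  'dbegca'
  #10 SA[10]=18  'ddbegca'
  #11 SA[11]=3  'dgebeagebcgggccddbegca'
  #12 SA[12]=7  'eagebcgggccddbegca'
  #13 SA[13]=10  'ebcgggccddbegca'
  #14 SA[14]=5  'ebeagebcgggccddbegca'
  #15 SA[15]=2  'edgebeagebcgggccddbegca'
  #16 SA[16]=21  'egca'
  #17 SA[17]=22  'gca'
  #18 SA[18]=15  'gccddbegca'
  #19 SA[19]=9  'gebcgggccddbegca'
  #20 SA[20]=4  'gebeagebcgggccddbegca'
  #21 SA[21]=1  'gedgebeagebcgggccddbegca'
  #22 SA[22]=14  'ggccddbegca'
  #23 SA[23]=0  'ggedgebeagebcgggccddbegca'
  #24 SA[24]=13  'gggccddbegca'

[24, 8, 11, 6, 20, 23, 16, 17, 12, 19, 18, 3, 7, 10, 5, 2, 21, 22, 15, 9, 4, 1, 14, 0, 13]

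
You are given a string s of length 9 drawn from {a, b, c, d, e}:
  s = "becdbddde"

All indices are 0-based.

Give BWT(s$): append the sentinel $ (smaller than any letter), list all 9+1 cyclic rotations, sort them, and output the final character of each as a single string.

rank  rotation    last
    0  $becdbddde  e
    1  bddde$becd  d
    2  becdbddde$  $
    3  cdbddde$be  e
    4  dbddde$bec  c
    5  ddde$becdb  b
    6  dde$becdbd  d
    7  de$becdbdd  d
    8  e$becdbddd  d
    9  ecdbddde$b  b

ed$ecbdddb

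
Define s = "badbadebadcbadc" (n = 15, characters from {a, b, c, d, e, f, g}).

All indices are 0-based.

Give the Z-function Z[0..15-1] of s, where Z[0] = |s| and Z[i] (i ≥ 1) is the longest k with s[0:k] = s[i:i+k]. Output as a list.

Z[0]=15
i=1: i≥r, start 0; Z[1]=0
i=2: i≥r, start 0; Z[2]=0
i=3: i≥r, start 0; Z[3]=3 scan→box=[3,6)
i=4: min(r-i=2, Z[1]=0)=0; Z[4]=0
i=5: min(r-i=1, Z[2]=0)=0; Z[5]=0
i=6: i≥r, start 0; Z[6]=0
i=7: i≥r, start 0; Z[7]=3 scan→box=[7,10)
i=8: min(r-i=2, Z[1]=0)=0; Z[8]=0
i=9: min(r-i=1, Z[2]=0)=0; Z[9]=0
i=10: i≥r, start 0; Z[10]=0
i=11: i≥r, start 0; Z[11]=3 scan→box=[11,14)
i=12: min(r-i=2, Z[1]=0)=0; Z[12]=0
i=13: min(r-i=1, Z[2]=0)=0; Z[13]=0
i=14: i≥r, start 0; Z[14]=0

[15, 0, 0, 3, 0, 0, 0, 3, 0, 0, 0, 3, 0, 0, 0]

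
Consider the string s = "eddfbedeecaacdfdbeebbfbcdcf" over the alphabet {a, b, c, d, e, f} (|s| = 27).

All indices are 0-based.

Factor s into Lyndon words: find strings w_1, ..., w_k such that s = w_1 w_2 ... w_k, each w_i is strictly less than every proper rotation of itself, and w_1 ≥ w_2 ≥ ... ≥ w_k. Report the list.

["e", "ddf", "bedeec", "aacdfdbeebbfbcdcf"]

emit factor 1: 'e' (i=0, period=1)
emit factor 2: 'ddf' (i=1, period=3)
emit factor 3: 'bedeec' (i=4, period=6)
emit factor 4: 'aacdfdbeebbfbcdcf' (i=10, period=17)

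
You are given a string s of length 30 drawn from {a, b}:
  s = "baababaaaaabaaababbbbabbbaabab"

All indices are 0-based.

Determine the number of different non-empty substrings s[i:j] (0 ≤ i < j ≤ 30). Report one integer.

sorted suffixes:
  #0 SA[0]=6  'aaaaabaaababbbbabbbaabab'
  #1 SA[1]=7  'aaaabaaababbbbabbbaabab'
  #2 SA[2]=8  'aaabaaababbbbabbbaabab'
  #3 SA[3]=12  'aaababbbbabbbaabab'
  #4 SA[4]=9  'aabaaababbbbabbbaabab'
  #5 SA[5]=25  'aabab'
  #6 SA[6]=1  'aababaaaaabaaababbbbabbbaabab'
  #7 SA[7]=13  'aababbbbabbbaabab'
  #8 SA[8]=28  'ab'
  #9 SA[9]=4  'abaaaaabaaababbbbabbbaabab'
  #10 SA[10]=10  'abaaababbbbabbbaabab'
  #11 SA[11]=26  'abab'
  #12 SA[12]=2  'ababaaaaabaaababbbbabbbaabab'
  #13 SA[13]=14  'ababbbbabbbaabab'
  #14 SA[14]=21  'abbbaabab'
  #15 SA[15]=16  'abbbbabbbaabab'
  #16 SA[16]=29  'b'
  #17 SA[17]=5  'baaaaabaaababbbbabbbaabab'
  #18 SA[18]=11  'baaababbbbabbbaabab'
  #19 SA[19]=24  'baabab'
  #20 SA[20]=0  'baababaaaaabaaababbbbabbbaabab'
  #21 SA[21]=27  'bab'
  #22 SA[22]=3  'babaaaaabaaababbbbabbbaabab'
  #23 SA[23]=20  'babbbaabab'
  #24 SA[24]=15  'babbbbabbbaabab'
  #25 SA[25]=23  'bbaabab'
  #26 SA[26]=19  'bbabbbaabab'
  #27 SA[27]=22  'bbbaabab'
  #28 SA[28]=18  'bbbabbbaabab'
  #29 SA[29]=17  'bbbbabbbaabab'

SA = [6, 7, 8, 12, 9, 25, 1, 13, 28, 4, 10, 26, 2, 14, 21, 16, 29, 5, 11, 24, 0, 27, 3, 20, 15, 23, 19, 22, 18, 17]
rank  pair      lcp
   1  s[6:],s[7:]  4  'aaaa'
   2  s[7:],s[8:]  3  'aaa'
   3  s[8:],s[12:]  5  'aaaba'
   4  s[12:],s[9:]  2  'aa'
   5  s[9:],s[25:]  4  'aaba'
   6  s[25:],s[1:]  5  'aabab'
   7  s[1:],s[13:]  5  'aabab'
   8  s[13:],s[28:]  1  'a'
   9  s[28:],s[4:]  2  'ab'
  10  s[4:],s[10:]  5  'abaaa'
  11  s[10:],s[26:]  3  'aba'
  12  s[26:],s[2:]  4  'abab'
  13  s[2:],s[14:]  4  'abab'
  14  s[14:],s[21:]  2  'ab'
  15  s[21:],s[16:]  4  'abbb'
  16  s[16:],s[29:]  0  ''
  17  s[29:],s[5:]  1  'b'
  18  s[5:],s[11:]  4  'baaa'
  19  s[11:],s[24:]  3  'baa'
  20  s[24:],s[0:]  6  'baabab'
  21  s[0:],s[27:]  2  'ba'
  22  s[27:],s[3:]  3  'bab'
  23  s[3:],s[20:]  3  'bab'
  24  s[20:],s[15:]  5  'babbb'
  25  s[15:],s[23:]  1  'b'
  26  s[23:],s[19:]  3  'bba'
  27  s[19:],s[22:]  2  'bb'
  28  s[22:],s[18:]  4  'bbba'
  29  s[18:],s[17:]  3  'bbb'

n(n+1)/2 = 30·31/2 = 465
Σ LCP = 0 + 4 + 3 + 5 + 2 + 4 + 5 + 5 + 1 + 2 + 5 + 3 + 4 + 4 + 2 + 4 + 0 + 1 + 4 + 3 + 6 + 2 + 3 + 3 + 5 + 1 + 3 + 2 + 4 + 3 = 93
distinct = 465 − 93 = 372

372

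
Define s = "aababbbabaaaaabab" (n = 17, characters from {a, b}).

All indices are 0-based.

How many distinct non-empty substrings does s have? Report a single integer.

115

rank | idx | suffix
   0 |   9 | aaaaabab
   1 |  10 | aaaabab
   2 |  11 | aaabab
   3 |  12 | aabab
   4 |   0 | aababbbabaaaaabab
   5 |  15 | ab
   6 |   7 | abaaaaabab
   7 |  13 | abab
   8 |   1 | ababbbabaaaaabab
   9 |   3 | abbbabaaaaabab
  10 |  16 | b
  11 |   8 | baaaaabab
  12 |  14 | bab
  13 |   6 | babaaaaabab
  14 |   2 | babbbabaaaaabab
  15 |   5 | bbabaaaaabab
  16 |   4 | bbbabaaaaabab

SA = [9, 10, 11, 12, 0, 15, 7, 13, 1, 3, 16, 8, 14, 6, 2, 5, 4]
[i] adj suffixes → lcp
  [1] 9/10 → 4 ('aaaa')
  [2] 10/11 → 3 ('aaa')
  [3] 11/12 → 2 ('aa')
  [4] 12/0 → 5 ('aabab')
  [5] 0/15 → 1 ('a')
  [6] 15/7 → 2 ('ab')
  [7] 7/13 → 3 ('aba')
  [8] 13/1 → 4 ('abab')
  [9] 1/3 → 2 ('ab')
  [10] 3/16 → 0 ('')
  [11] 16/8 → 1 ('b')
  [12] 8/14 → 2 ('ba')
  [13] 14/6 → 3 ('bab')
  [14] 6/2 → 3 ('bab')
  [15] 2/5 → 1 ('b')
  [16] 5/4 → 2 ('bb')

n(n+1)/2 = 17·18/2 = 153
Σ LCP = 0 + 4 + 3 + 2 + 5 + 1 + 2 + 3 + 4 + 2 + 0 + 1 + 2 + 3 + 3 + 1 + 2 = 38
distinct = 153 − 38 = 115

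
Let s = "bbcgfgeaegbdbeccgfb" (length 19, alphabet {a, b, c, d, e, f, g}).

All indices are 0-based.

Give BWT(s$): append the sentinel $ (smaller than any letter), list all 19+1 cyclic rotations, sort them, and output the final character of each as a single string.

rank  rotation              last
    0  $bbcgfgeaegbdbeccgfb  b
    1  aegbdbeccgfb$bbcgfge  e
    2  b$bbcgfgeaegbdbeccgf  f
    3  bbcgfgeaegbdbeccgfb$  $
    4  bcgfgeaegbdbeccgfb$b  b
    5  bdbeccgfb$bbcgfgeaeg  g
    6  beccgfb$bbcgfgeaegbd  d
    7  ccgfb$bbcgfgeaegbdbe  e
    8  cgfb$bbcgfgeaegbdbec  c
    9  cgfgeaegbdbeccgfb$bb  b
   10  dbeccgfb$bbcgfgeaegb  b
   11  eaegbdbeccgfb$bbcgfg  g
   12  eccgfb$bbcgfgeaegbdb  b
   13  egbdbeccgfb$bbcgfgea  a
   14  fb$bbcgfgeaegbdbeccg  g
   15  fgeaegbdbeccgfb$bbcg  g
   16  gbdbeccgfb$bbcgfgeae  e
   17  geaegbdbeccgfb$bbcgf  f
   18  gfb$bbcgfgeaegbdbecc  c
   19  gfgeaegbdbeccgfb$bbc  c

bef$bgdecbbgbaggefcc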